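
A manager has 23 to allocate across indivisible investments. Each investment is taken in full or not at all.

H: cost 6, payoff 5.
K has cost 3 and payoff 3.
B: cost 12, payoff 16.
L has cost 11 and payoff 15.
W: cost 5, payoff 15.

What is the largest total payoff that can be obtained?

Allowing fractional choices, the relaxed optimum would be about 39.3, but investments are indivisible.
H + B + W: cost 6 + 12 + 5 = 23 ≤ 23, payoff 5 + 16 + 15 = 36.
H + L + W: cost 6 + 11 + 5 = 22 ≤ 23, payoff 5 + 15 + 15 = 35.
Best is H, B, and W with total payoff 36.

36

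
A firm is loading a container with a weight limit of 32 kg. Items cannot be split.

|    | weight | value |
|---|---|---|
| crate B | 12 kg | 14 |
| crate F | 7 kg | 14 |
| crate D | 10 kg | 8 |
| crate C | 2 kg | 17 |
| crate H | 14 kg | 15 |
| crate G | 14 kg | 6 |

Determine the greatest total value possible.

53

Take crate B, crate F, crate D, and crate C: weight 12 + 7 + 10 + 2 = 31 ≤ 32, value 14 + 14 + 8 + 17 = 53.
No other feasible combination does better.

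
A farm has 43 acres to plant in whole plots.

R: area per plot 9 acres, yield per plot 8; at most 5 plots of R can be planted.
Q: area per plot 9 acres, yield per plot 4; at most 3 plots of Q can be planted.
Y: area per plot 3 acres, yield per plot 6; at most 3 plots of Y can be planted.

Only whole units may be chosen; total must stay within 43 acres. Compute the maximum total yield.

This is a bounded integer knapsack.
3×R and 3×Y: area 36 ≤ 43, yield 3·8 + 3·6 = 42.
4×R and 2×Y: area 42 ≤ 43, yield 4·8 + 2·6 = 44.
Best is 44.

44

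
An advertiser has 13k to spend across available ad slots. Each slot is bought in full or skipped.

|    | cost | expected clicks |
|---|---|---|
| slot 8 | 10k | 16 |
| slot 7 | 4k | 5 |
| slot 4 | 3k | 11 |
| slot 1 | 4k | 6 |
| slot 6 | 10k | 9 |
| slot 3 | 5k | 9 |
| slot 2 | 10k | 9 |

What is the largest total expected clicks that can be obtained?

27

Allowing fractional choices, the relaxed optimum would be about 28.0, but ad slots are indivisible.
slot 7 + slot 4 + slot 3: cost 4 + 3 + 5 = 12 ≤ 13, expected clicks 5 + 11 + 9 = 25.
slot 8 + slot 4: cost 10 + 3 = 13 ≤ 13, expected clicks 16 + 11 = 27.
slot 4 + slot 1 + slot 3: cost 3 + 4 + 5 = 12 ≤ 13, expected clicks 11 + 6 + 9 = 26.
Best is slot 8 and slot 4 with total expected clicks 27.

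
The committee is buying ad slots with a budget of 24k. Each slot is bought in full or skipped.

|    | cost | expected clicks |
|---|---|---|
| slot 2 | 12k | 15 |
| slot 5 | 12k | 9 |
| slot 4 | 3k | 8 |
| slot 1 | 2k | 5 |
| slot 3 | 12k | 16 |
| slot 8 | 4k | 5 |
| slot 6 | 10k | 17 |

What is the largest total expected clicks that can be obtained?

Allowing fractional choices, the relaxed optimum would be about 42.0, but ad slots are indivisible.
slot 1 + slot 3 + slot 6: cost 2 + 12 + 10 = 24 ≤ 24, expected clicks 5 + 16 + 17 = 38.
slot 2 + slot 1 + slot 6: cost 12 + 2 + 10 = 24 ≤ 24, expected clicks 15 + 5 + 17 = 37.
Best is slot 1, slot 3, and slot 6 with total expected clicks 38.

38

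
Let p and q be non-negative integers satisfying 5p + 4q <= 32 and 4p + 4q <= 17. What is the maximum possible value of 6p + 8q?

32

The continuous relaxation peaks at (0, 4.25) with value 34.00; rounding to a feasible lattice point costs some objective.
(p,q)=(0,4): 5·0+4·4=16≤32, 4·0+4·4=16≤17, objective 32.
(p,q)=(1,3): 5·1+4·3=17≤32, 4·1+4·3=16≤17, objective 30.
(p,q)=(0,3): 5·0+4·3=12≤32, 4·0+4·3=12≤17, objective 24.
Maximum is 32 at (p,q)=(0,4).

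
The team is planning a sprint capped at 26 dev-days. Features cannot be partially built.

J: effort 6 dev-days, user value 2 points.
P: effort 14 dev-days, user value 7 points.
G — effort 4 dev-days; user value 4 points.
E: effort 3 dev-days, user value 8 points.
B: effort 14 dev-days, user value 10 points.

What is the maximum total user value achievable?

Treat it as a binary knapsack problem.
Allowing fractional choices, the relaxed optimum would be about 24.5, but features are indivisible.
J + E + B: effort 6 + 3 + 14 = 23 ≤ 26, user value 2 + 8 + 10 = 20.
P + G + E: effort 14 + 4 + 3 = 21 ≤ 26, user value 7 + 4 + 8 = 19.
G + E + B: effort 4 + 3 + 14 = 21 ≤ 26, user value 4 + 8 + 10 = 22.
Best is G, E, and B with total user value 22.

22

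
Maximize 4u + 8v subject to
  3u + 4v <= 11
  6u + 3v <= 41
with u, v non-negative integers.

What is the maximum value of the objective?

20

(u,v)=(1,2) is feasible, giving 20.
(u,v)=(2,1) is feasible, giving 16.
(u,v)=(0,2) is feasible, giving 16.
(u,v)=(1,1) is feasible, giving 12.
No feasible integer point exceeds 20.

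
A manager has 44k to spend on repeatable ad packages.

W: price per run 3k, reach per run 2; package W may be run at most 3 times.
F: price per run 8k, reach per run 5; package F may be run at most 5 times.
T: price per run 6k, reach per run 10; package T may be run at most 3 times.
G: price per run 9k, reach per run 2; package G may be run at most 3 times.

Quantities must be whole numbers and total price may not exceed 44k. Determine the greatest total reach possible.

T has the best ratio (10/6); taking only T gives at most 3×10 = 30 (stopped by the supply cap of 3).
Mixing does better — 3×W, 2×F, and 3×T: price 43 ≤ 44, reach 3·2 + 2·5 + 3·10 = 46.

46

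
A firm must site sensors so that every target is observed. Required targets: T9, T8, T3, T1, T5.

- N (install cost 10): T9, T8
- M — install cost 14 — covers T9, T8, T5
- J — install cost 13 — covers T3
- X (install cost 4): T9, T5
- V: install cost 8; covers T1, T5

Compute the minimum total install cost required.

This is an integer covering problem.
Choose N, J, and V: together they cover T9, T8, T3, T1, T5 — every target.
Total install cost: 10 + 13 + 8 = 31.

31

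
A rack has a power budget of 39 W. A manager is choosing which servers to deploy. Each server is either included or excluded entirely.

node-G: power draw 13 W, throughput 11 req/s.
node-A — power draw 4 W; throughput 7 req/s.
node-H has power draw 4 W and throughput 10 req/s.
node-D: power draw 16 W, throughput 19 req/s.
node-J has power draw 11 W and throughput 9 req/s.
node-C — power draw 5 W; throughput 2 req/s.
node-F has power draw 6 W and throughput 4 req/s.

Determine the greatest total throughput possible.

47

Treat it as a binary knapsack problem.
node-G + node-A + node-H + node-D: power draw 13 + 4 + 4 + 16 = 37 ≤ 39, throughput 11 + 7 + 10 + 19 = 47.
node-G + node-H + node-D + node-F: power draw 13 + 4 + 16 + 6 = 39 ≤ 39, throughput 11 + 10 + 19 + 4 = 44.
node-A + node-H + node-D + node-J: power draw 4 + 4 + 16 + 11 = 35 ≤ 39, throughput 7 + 10 + 19 + 9 = 45.
Best is node-G, node-A, node-H, and node-D with total throughput 47.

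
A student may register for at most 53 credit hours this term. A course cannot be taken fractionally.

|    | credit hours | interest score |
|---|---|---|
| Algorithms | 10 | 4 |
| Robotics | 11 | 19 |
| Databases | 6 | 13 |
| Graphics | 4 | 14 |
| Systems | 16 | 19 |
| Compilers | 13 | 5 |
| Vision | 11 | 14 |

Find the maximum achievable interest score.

This is a 0-1 knapsack instance.
Allowing fractional choices, the relaxed optimum would be about 81.0, but courses are indivisible.
Robotics + Databases + Graphics + Systems + Vision: credit hours 11 + 6 + 4 + 16 + 11 = 48 ≤ 53, interest score 19 + 13 + 14 + 19 + 14 = 79.
Algorithms + Robotics + Graphics + Systems + Vision: credit hours 10 + 11 + 4 + 16 + 11 = 52 ≤ 53, interest score 4 + 19 + 14 + 19 + 14 = 70.
Robotics + Databases + Graphics + Systems + Compilers: credit hours 11 + 6 + 4 + 16 + 13 = 50 ≤ 53, interest score 19 + 13 + 14 + 19 + 5 = 70.
Best is Robotics, Databases, Graphics, Systems, and Vision with total interest score 79.

79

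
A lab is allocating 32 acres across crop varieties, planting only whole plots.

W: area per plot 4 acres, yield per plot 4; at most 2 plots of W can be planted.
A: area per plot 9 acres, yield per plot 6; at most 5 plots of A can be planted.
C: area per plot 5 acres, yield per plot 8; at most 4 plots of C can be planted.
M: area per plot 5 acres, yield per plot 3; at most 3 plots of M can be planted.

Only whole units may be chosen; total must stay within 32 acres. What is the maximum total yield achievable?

40

C has the best ratio (8/5); taking only C gives at most 4×8 = 32 (stopped by the supply cap of 4).
Mixing does better — 2×W and 4×C: area 28 ≤ 32, yield 2·4 + 4·8 = 40.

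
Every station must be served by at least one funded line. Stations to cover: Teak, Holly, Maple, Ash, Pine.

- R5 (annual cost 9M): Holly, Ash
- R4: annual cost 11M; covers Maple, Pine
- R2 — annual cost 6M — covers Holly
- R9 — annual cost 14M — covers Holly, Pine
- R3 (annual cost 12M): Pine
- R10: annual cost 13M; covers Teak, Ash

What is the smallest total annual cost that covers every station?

30

The greedy cost-per-new-station heuristic would pick R5, R4, and R10 for 33, but a cheaper cover exists.
Choose R4, R2, and R10: together they cover Teak, Holly, Maple, Ash, Pine — every station.
Total annual cost: 11 + 6 + 13 = 30.
No cover costs less than 30.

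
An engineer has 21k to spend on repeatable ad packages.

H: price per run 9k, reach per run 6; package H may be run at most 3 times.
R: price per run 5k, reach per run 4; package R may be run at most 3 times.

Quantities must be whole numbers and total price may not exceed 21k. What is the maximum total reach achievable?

14

This is a bounded integer knapsack.
1×H and 2×R: price 19 ≤ 21, reach 1·6 + 2·4 = 14.
3×R: price 15 ≤ 21, reach 3·4 = 12.
Best is 14.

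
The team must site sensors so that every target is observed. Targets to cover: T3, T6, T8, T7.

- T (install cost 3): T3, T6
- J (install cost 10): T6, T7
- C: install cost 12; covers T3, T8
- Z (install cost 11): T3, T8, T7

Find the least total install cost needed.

14

Choose T and Z: together they cover T3, T6, T8, T7 — every target.
Total install cost: 3 + 11 = 14.
No cover costs less than 14.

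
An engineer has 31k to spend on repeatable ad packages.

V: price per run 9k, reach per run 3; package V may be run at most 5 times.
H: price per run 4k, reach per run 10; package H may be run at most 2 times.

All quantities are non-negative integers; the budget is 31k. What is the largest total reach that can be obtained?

H has the best ratio (10/4); taking only H gives at most 2×10 = 20 (stopped by the supply cap of 2).
Mixing does better — 2×V and 2×H: price 26 ≤ 31, reach 2·3 + 2·10 = 26.

26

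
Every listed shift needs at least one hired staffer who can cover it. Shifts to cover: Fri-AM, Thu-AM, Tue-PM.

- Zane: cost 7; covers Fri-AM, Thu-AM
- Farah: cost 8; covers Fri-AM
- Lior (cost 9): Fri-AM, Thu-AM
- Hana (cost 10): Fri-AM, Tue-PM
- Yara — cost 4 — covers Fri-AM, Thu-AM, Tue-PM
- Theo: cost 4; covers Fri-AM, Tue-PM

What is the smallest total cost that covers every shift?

4

Yara alone covers Fri-AM, Thu-AM, Tue-PM — every shift.
Total cost: 4.
No cover costs less than 4.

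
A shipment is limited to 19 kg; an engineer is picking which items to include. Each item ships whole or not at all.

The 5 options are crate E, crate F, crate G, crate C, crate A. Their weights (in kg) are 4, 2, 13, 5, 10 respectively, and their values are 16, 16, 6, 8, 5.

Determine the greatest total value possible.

40

This is a 0-1 knapsack instance.
crate E + crate F + crate A: weight 4 + 2 + 10 = 16 ≤ 19, value 16 + 16 + 5 = 37.
crate E + crate F + crate C: weight 4 + 2 + 5 = 11 ≤ 19, value 16 + 16 + 8 = 40.
crate E + crate F + crate G: weight 4 + 2 + 13 = 19 ≤ 19, value 16 + 16 + 6 = 38.
Best is crate E, crate F, and crate C with total value 40.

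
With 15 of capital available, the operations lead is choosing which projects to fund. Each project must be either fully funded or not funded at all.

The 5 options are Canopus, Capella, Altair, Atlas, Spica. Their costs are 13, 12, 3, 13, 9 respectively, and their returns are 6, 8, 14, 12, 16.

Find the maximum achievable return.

30

Altair + Spica: cost 3 + 9 = 12 ≤ 15, return 14 + 16 = 30.
Capella + Altair: cost 12 + 3 = 15 ≤ 15, return 8 + 14 = 22.
Best is Altair and Spica with total return 30.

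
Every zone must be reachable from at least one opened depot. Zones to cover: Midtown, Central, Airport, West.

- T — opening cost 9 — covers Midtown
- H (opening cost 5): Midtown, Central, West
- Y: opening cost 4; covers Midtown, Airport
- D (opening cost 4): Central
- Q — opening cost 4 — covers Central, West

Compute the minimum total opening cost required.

8

Choose Y and Q: together they cover Midtown, Central, Airport, West — every zone.
Total opening cost: 4 + 4 = 8.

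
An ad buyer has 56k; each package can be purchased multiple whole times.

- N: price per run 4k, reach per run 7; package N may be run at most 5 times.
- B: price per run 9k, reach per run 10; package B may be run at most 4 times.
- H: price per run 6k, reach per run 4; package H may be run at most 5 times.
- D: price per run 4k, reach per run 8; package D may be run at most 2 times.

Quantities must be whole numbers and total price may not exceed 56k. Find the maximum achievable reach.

81

5×N, 3×B, and 2×D: price 55 ≤ 56, reach 5·7 + 3·10 + 2·8 = 81.
3×N, 4×B, and 2×D: price 56 ≤ 56, reach 3·7 + 4·10 + 2·8 = 77.
Best is 81.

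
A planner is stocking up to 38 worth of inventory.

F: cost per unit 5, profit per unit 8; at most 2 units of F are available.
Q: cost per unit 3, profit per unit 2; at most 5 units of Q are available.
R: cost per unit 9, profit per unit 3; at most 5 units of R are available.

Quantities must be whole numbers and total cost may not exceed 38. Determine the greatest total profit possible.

This is a bounded integer knapsack.
F has the best ratio (8/5); taking only F gives at most 2×8 = 16 (stopped by the supply cap of 2).
Mixing does better — 2×F, 5×Q, and 1×R: cost 34 ≤ 38, profit 2·8 + 5·2 + 1·3 = 29.

29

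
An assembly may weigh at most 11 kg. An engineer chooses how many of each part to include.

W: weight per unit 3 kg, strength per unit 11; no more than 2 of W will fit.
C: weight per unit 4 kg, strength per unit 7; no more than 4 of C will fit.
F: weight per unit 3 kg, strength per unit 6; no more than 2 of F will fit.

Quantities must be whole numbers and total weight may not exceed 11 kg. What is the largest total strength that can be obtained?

2×W and 1×F: weight 9 ≤ 11, strength 2·11 + 1·6 = 28.
2×W and 1×C: weight 10 ≤ 11, strength 2·11 + 1·7 = 29.
Best is 29.

29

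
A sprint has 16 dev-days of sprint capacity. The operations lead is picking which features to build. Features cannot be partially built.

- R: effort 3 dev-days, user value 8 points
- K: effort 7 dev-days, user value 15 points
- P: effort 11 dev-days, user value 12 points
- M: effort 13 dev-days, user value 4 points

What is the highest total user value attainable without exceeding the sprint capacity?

23

This is a 0-1 knapsack instance.
Take R and K: effort 3 + 7 = 10 ≤ 16, user value 8 + 15 = 23.
No other feasible combination does better.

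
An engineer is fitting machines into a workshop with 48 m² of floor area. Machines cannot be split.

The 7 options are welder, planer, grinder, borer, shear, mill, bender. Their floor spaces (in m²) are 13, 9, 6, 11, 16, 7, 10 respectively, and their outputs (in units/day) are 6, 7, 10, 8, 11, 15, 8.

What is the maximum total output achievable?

This is an integer program with binary decision variables.
Allowing fractional choices, the relaxed optimum would be about 51.4, but machines are indivisible.
welder + grinder + borer + mill + bender: floor space 13 + 6 + 11 + 7 + 10 = 47 ≤ 48, output 6 + 10 + 8 + 15 + 8 = 47.
planer + grinder + borer + mill + bender: floor space 9 + 6 + 11 + 7 + 10 = 43 ≤ 48, output 7 + 10 + 8 + 15 + 8 = 48.
planer + grinder + shear + mill + bender: floor space 9 + 6 + 16 + 7 + 10 = 48 ≤ 48, output 7 + 10 + 11 + 15 + 8 = 51.
Best is planer, grinder, shear, mill, and bender with total output 51.

51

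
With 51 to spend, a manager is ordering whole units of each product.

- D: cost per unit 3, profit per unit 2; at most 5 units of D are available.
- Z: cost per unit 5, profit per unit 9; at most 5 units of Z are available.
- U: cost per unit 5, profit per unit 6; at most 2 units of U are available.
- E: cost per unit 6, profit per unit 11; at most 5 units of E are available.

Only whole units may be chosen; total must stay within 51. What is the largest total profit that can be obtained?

Take 4×Z and 5×E: cost 50 ≤ 51, profit 4·9 + 5·11 = 91.
E has the best ratio (11/6) and is taken to its limit of 5; remaining capacity is filled optimally with the others.

91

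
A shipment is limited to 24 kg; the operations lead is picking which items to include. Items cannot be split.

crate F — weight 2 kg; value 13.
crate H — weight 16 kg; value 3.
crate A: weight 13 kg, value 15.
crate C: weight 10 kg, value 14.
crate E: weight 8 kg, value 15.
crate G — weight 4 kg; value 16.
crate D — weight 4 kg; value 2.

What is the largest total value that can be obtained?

crate F + crate E + crate G + crate D: weight 2 + 8 + 4 + 4 = 18 ≤ 24, value 13 + 15 + 16 + 2 = 46.
crate F + crate A + crate G + crate D: weight 2 + 13 + 4 + 4 = 23 ≤ 24, value 13 + 15 + 16 + 2 = 46.
crate F + crate C + crate E + crate G: weight 2 + 10 + 8 + 4 = 24 ≤ 24, value 13 + 14 + 15 + 16 = 58.
Best is crate F, crate C, crate E, and crate G with total value 58.

58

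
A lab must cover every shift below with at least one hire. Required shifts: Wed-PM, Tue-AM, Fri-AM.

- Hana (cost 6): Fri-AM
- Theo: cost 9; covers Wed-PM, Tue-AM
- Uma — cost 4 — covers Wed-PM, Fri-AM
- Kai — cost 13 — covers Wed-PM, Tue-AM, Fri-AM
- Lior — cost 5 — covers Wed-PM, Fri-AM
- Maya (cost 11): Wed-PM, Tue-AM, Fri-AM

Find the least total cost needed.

The greedy cost-per-new-shift heuristic would pick Uma and Theo for 13, but a cheaper cover exists.
Maya alone covers Wed-PM, Tue-AM, Fri-AM — every shift.
Total cost: 11.
No cover costs less than 11.

11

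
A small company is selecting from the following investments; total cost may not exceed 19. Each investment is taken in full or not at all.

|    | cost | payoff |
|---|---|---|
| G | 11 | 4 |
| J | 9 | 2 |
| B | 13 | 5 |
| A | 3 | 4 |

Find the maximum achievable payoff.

Allowing fractional choices, the relaxed optimum would be about 10.1, but investments are indivisible.
G + A: cost 11 + 3 = 14 ≤ 19, payoff 4 + 4 = 8.
B + A: cost 13 + 3 = 16 ≤ 19, payoff 5 + 4 = 9.
Best is B and A with total payoff 9.

9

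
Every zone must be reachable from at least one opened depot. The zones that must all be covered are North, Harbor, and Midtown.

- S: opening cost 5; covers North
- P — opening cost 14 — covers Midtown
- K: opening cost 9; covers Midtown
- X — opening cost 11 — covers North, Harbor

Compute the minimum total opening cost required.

20

The greedy cost-per-new-zone heuristic would pick S, K, and X for 25, but a cheaper cover exists.
Choose K and X: together they cover North, Harbor, Midtown — every zone.
Total opening cost: 9 + 11 = 20.
No cover costs less than 20.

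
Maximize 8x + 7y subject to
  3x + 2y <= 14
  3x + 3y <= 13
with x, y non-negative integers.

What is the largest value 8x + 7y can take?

(x,y)=(4,0): 3·4+2·0=12≤14, 3·4+3·0=12≤13, objective 32.
(x,y)=(3,1): 3·3+2·1=11≤14, 3·3+3·1=12≤13, objective 31.
(x,y)=(3,0): 3·3+2·0=9≤14, 3·3+3·0=9≤13, objective 24.
No feasible integer point exceeds 32.

32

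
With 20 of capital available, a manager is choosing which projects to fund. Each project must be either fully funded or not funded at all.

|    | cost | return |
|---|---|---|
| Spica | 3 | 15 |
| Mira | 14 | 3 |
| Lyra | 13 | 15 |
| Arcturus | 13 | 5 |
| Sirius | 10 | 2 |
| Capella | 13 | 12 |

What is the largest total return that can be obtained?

This is a 0-1 knapsack instance.
Allowing fractional choices, the relaxed optimum would be about 33.7, but projects are indivisible.
Spica + Capella: cost 3 + 13 = 16 ≤ 20, return 15 + 12 = 27.
Spica + Arcturus: cost 3 + 13 = 16 ≤ 20, return 15 + 5 = 20.
Spica + Lyra: cost 3 + 13 = 16 ≤ 20, return 15 + 15 = 30.
Best is Spica and Lyra with total return 30.

30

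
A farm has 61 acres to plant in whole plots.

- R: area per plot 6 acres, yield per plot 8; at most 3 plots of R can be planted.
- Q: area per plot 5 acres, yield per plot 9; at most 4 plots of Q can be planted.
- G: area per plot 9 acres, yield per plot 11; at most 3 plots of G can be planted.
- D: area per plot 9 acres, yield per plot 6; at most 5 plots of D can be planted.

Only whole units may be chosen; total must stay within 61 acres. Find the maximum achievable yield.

This is a bounded integer knapsack.
Take 2×R, 4×Q, and 3×G: area 59 ≤ 61, yield 2·8 + 4·9 + 3·11 = 85.
Q has the best ratio (9/5) and is taken to its limit of 4; remaining capacity is filled optimally with the others.

85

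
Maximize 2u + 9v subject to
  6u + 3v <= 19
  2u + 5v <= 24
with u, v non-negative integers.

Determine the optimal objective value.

(u,v)=(1,4): 6·1+3·4=18≤19, 2·1+5·4=22≤24, objective 38.
(u,v)=(0,4): 6·0+3·4=12≤19, 2·0+5·4=20≤24, objective 36.
No feasible integer point exceeds 38.

38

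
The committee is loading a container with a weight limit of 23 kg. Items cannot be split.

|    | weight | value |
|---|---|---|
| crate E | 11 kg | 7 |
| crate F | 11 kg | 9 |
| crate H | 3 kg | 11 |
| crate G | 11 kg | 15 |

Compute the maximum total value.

26

Take crate H and crate G: weight 3 + 11 = 14 ≤ 23, value 11 + 15 = 26.
No other feasible combination does better.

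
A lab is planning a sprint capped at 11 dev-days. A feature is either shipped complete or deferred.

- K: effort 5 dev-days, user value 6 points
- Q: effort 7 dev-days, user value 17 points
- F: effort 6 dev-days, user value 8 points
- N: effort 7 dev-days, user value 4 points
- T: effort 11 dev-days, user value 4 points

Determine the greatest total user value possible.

17

This is a 0-1 knapsack instance.
Allowing fractional choices, the relaxed optimum would be about 22.3, but features are indivisible.
Q: effort 7 ≤ 11, user value 17.
K + F: effort 5 + 6 = 11 ≤ 11, user value 6 + 8 = 14.
Best is Q with total user value 17.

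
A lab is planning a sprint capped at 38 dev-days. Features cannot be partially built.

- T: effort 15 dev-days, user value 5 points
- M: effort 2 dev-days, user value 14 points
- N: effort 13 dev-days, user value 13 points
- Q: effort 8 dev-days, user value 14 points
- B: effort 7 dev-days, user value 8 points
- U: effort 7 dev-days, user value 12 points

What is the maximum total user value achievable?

61

Allowing fractional choices, the relaxed optimum would be about 61.3, but features are indivisible.
M + N + Q + U: effort 2 + 13 + 8 + 7 = 30 ≤ 38, user value 14 + 13 + 14 + 12 = 53.
M + N + Q + B: effort 2 + 13 + 8 + 7 = 30 ≤ 38, user value 14 + 13 + 14 + 8 = 49.
M + N + Q + B + U: effort 2 + 13 + 8 + 7 + 7 = 37 ≤ 38, user value 14 + 13 + 14 + 8 + 12 = 61.
Best is M, N, Q, B, and U with total user value 61.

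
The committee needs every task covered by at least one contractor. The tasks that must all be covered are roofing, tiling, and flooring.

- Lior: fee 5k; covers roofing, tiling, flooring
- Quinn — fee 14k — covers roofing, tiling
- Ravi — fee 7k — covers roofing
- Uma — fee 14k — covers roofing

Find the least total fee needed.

Lior alone covers roofing, tiling, flooring — every task.
Total fee: 5.
No cover costs less than 5.

5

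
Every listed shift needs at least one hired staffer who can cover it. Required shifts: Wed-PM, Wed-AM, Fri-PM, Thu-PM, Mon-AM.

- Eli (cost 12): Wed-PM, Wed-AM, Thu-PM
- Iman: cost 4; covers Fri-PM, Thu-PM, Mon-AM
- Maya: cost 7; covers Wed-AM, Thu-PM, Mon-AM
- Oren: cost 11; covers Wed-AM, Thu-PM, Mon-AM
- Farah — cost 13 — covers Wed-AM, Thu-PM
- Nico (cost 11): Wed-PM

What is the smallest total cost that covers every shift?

This is an integer covering problem.
Choose Eli and Iman: together they cover Wed-PM, Wed-AM, Fri-PM, Thu-PM, Mon-AM — every shift.
Total cost: 12 + 4 = 16.
No cover costs less than 16.

16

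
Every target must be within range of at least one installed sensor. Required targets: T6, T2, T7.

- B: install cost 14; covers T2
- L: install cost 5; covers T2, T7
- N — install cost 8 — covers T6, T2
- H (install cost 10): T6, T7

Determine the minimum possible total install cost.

Choose L and N: together they cover T6, T2, T7 — every target.
Total install cost: 5 + 8 = 13.
No cover costs less than 13.

13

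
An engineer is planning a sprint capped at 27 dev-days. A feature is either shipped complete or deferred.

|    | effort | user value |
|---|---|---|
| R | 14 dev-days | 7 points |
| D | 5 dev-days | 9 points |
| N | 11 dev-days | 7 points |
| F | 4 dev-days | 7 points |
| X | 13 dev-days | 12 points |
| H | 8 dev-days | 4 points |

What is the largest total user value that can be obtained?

28

Take D, F, and X: effort 5 + 4 + 13 = 22 ≤ 27, user value 9 + 7 + 12 = 28.
No other feasible combination does better.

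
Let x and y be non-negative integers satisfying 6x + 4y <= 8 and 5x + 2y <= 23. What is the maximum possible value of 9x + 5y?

Relaxing integrality, the LP optimum is 12.00 at (x,y) = (1.33, 0), which is not an integer point.
(x,y)=(0,2): 6·0+4·2=8≤8, 5·0+2·2=4≤23, objective 10.
(x,y)=(1,0): 6·1+4·0=6≤8, 5·1+2·0=5≤23, objective 9.
(x,y)=(0,1): 6·0+4·1=4≤8, 5·0+2·1=2≤23, objective 5.
No feasible integer point exceeds 10.

10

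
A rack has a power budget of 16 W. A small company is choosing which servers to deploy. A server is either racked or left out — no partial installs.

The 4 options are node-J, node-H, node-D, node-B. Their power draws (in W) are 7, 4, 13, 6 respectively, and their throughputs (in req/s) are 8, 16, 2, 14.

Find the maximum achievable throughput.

30

This is an integer program with binary decision variables.
Allowing fractional choices, the relaxed optimum would be about 36.9, but servers are indivisible.
node-H + node-B: power draw 4 + 6 = 10 ≤ 16, throughput 16 + 14 = 30.
node-J + node-H: power draw 7 + 4 = 11 ≤ 16, throughput 8 + 16 = 24.
Best is node-H and node-B with total throughput 30.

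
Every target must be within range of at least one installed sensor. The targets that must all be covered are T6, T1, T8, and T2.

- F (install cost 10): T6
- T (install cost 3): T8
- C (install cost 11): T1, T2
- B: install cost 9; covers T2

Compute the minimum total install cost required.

24

Choose F, T, and C: together they cover T6, T1, T8, T2 — every target.
Total install cost: 10 + 3 + 11 = 24.
No cover costs less than 24.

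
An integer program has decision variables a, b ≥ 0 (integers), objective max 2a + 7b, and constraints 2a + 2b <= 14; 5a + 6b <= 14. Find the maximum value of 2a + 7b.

(a,b)=(0,2): 2·0+2·2=4≤14, 5·0+6·2=12≤14, objective 14.
(a,b)=(1,1): 2·1+2·1=4≤14, 5·1+6·1=11≤14, objective 9.
(a,b)=(0,1): 2·0+2·1=2≤14, 5·0+6·1=6≤14, objective 7.
No feasible integer point exceeds 14.

14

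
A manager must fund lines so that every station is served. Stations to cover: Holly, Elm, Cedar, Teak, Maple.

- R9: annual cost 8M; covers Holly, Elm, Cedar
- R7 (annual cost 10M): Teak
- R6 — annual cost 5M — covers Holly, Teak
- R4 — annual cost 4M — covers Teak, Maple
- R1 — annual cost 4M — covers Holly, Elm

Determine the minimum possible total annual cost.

This is an integer covering problem.
The greedy cost-per-new-station heuristic would pick R4, R1, and R9 for 16, but a cheaper cover exists.
Choose R9 and R4: together they cover Holly, Elm, Cedar, Teak, Maple — every station.
Total annual cost: 8 + 4 = 12.
No cover costs less than 12.

12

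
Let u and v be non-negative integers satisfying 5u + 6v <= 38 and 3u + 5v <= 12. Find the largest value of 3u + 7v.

Relaxing integrality, the LP optimum is 16.80 at (u,v) = (0, 2.4), which is not an integer point.
(u,v)=(0,2): 5·0+6·2=12≤38, 3·0+5·2=10≤12, objective 14.
(u,v)=(1,1): 5·1+6·1=11≤38, 3·1+5·1=8≤12, objective 10.
(u,v)=(0,1): 5·0+6·1=6≤38, 3·0+5·1=5≤12, objective 7.
Maximum is 14 at (u,v)=(0,2).

14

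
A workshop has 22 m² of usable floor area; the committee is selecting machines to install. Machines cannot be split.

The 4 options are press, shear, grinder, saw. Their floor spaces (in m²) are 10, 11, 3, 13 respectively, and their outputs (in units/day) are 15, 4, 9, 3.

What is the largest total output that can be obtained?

Allowing fractional choices, the relaxed optimum would be about 27.3, but machines are indivisible.
press + shear: floor space 10 + 11 = 21 ≤ 22, output 15 + 4 = 19.
press + grinder: floor space 10 + 3 = 13 ≤ 22, output 15 + 9 = 24.
press: floor space 10 ≤ 22, output 15.
Best is press and grinder with total output 24.

24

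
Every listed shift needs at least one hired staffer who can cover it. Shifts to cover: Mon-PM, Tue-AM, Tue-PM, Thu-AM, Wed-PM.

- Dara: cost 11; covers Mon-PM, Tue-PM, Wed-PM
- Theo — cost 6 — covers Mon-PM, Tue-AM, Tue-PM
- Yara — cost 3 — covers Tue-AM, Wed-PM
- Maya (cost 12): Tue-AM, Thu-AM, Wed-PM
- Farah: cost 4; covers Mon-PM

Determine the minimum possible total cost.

The greedy cost-per-new-shift heuristic would pick Yara, Theo, and Maya for 21, but a cheaper cover exists.
Choose Theo and Maya: together they cover Mon-PM, Tue-AM, Tue-PM, Thu-AM, Wed-PM — every shift.
Total cost: 6 + 12 = 18.
No cover costs less than 18.

18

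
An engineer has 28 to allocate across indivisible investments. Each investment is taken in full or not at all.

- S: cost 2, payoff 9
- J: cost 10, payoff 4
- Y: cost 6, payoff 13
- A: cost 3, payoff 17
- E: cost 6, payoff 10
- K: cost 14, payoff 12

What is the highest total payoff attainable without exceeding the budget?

53

Allowing fractional choices, the relaxed optimum would be about 58.4, but investments are indivisible.
S + Y + A + K: cost 2 + 6 + 3 + 14 = 25 ≤ 28, payoff 9 + 13 + 17 + 12 = 51.
S + Y + A + E: cost 2 + 6 + 3 + 6 = 17 ≤ 28, payoff 9 + 13 + 17 + 10 = 49.
S + J + Y + A + E: cost 2 + 10 + 6 + 3 + 6 = 27 ≤ 28, payoff 9 + 4 + 13 + 17 + 10 = 53.
Best is S, J, Y, A, and E with total payoff 53.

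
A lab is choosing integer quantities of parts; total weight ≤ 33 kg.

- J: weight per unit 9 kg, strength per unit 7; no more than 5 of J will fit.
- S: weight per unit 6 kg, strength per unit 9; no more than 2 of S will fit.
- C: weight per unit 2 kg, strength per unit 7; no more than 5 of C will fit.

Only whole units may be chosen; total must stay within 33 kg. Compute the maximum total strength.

60

C has the best ratio (7/2); taking only C gives at most 5×7 = 35 (stopped by the supply cap of 5).
Mixing does better — 1×J, 2×S, and 5×C: weight 31 ≤ 33, strength 1·7 + 2·9 + 5·7 = 60.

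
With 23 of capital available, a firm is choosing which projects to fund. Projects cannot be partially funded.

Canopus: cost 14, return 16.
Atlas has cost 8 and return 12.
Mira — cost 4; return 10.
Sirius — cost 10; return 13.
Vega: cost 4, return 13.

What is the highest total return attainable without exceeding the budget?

39

This is a 0-1 knapsack instance.
Allowing fractional choices, the relaxed optimum would be about 44.1, but projects are indivisible.
Mira + Sirius + Vega: cost 4 + 10 + 4 = 18 ≤ 23, return 10 + 13 + 13 = 36.
Canopus + Mira + Vega: cost 14 + 4 + 4 = 22 ≤ 23, return 16 + 10 + 13 = 39.
Atlas + Sirius + Vega: cost 8 + 10 + 4 = 22 ≤ 23, return 12 + 13 + 13 = 38.
Best is Canopus, Mira, and Vega with total return 39.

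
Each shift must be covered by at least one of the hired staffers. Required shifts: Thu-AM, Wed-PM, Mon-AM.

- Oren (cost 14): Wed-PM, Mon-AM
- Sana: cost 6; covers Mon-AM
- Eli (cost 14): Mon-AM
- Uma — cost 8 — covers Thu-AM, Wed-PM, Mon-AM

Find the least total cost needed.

Uma alone covers Thu-AM, Wed-PM, Mon-AM — every shift.
Total cost: 8.
No cover costs less than 8.

8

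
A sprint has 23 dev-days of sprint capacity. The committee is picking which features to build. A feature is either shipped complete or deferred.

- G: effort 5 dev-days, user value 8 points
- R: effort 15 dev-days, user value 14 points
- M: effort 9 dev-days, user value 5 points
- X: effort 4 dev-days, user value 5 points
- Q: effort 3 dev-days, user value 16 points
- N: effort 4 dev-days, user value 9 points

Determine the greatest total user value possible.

39

Treat it as a binary knapsack problem.
Allowing fractional choices, the relaxed optimum would be about 44.5, but features are indivisible.
G + X + Q + N: effort 5 + 4 + 3 + 4 = 16 ≤ 23, user value 8 + 5 + 16 + 9 = 38.
R + Q + N: effort 15 + 3 + 4 = 22 ≤ 23, user value 14 + 16 + 9 = 39.
Best is R, Q, and N with total user value 39.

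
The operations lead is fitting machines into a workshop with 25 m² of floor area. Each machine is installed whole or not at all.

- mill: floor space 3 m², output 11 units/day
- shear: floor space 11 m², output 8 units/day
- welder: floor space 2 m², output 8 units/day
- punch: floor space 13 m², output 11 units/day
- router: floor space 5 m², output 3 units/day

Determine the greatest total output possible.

mill + shear + welder + router: floor space 3 + 11 + 2 + 5 = 21 ≤ 25, output 11 + 8 + 8 + 3 = 30.
mill + welder + punch: floor space 3 + 2 + 13 = 18 ≤ 25, output 11 + 8 + 11 = 30.
mill + welder + punch + router: floor space 3 + 2 + 13 + 5 = 23 ≤ 25, output 11 + 8 + 11 + 3 = 33.
Best is mill, welder, punch, and router with total output 33.

33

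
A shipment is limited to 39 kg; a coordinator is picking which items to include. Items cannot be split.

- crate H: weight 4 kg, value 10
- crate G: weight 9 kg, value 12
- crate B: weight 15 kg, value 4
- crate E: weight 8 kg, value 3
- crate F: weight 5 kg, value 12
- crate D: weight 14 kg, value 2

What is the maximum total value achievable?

Allowing fractional choices, the relaxed optimum would be about 40.5, but items are indivisible.
crate H + crate G + crate E + crate F: weight 4 + 9 + 8 + 5 = 26 ≤ 39, value 10 + 12 + 3 + 12 = 37.
crate H + crate G + crate F + crate D: weight 4 + 9 + 5 + 14 = 32 ≤ 39, value 10 + 12 + 12 + 2 = 36.
crate H + crate G + crate B + crate F: weight 4 + 9 + 15 + 5 = 33 ≤ 39, value 10 + 12 + 4 + 12 = 38.
Best is crate H, crate G, crate B, and crate F with total value 38.

38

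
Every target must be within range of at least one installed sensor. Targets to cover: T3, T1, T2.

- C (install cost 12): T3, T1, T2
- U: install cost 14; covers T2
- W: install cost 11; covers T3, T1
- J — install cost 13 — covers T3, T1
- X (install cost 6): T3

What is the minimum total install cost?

12

This is a weighted set-cover instance.
C alone covers T3, T1, T2 — every target.
Total install cost: 12.
No cover costs less than 12.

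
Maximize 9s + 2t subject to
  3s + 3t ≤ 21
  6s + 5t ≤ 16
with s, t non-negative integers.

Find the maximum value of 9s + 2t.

(s,t)=(2,0): 3·2+3·0=6≤21, 6·2+5·0=12≤16, objective 18.
(s,t)=(1,1): 3·1+3·1=6≤21, 6·1+5·1=11≤16, objective 11.
(s,t)=(1,0): 3·1+3·0=3≤21, 6·1+5·0=6≤16, objective 9.
Maximum is 18 at (s,t)=(2,0).

18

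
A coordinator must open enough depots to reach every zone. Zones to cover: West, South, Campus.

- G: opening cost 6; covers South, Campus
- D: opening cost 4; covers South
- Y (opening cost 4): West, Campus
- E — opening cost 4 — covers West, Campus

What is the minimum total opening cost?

8

This is a weighted set-cover instance.
Choose D and Y: together they cover West, South, Campus — every zone.
Total opening cost: 4 + 4 = 8.
No cover costs less than 8.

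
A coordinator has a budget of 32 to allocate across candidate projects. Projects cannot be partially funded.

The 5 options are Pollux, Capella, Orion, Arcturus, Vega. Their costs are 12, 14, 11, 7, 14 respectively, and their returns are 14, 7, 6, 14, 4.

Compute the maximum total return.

Take Pollux, Orion, and Arcturus: cost 12 + 11 + 7 = 30 ≤ 32, return 14 + 6 + 14 = 34.
No other feasible combination does better.

34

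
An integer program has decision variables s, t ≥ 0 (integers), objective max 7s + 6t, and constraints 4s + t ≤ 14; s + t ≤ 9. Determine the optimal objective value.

(s,t)=(1,8): 4·1+1·8=12≤14, 1·1+1·8=9≤9, objective 55.
(s,t)=(0,9): 4·0+1·9=9≤14, 1·0+1·9=9≤9, objective 54.
(s,t)=(2,6): 4·2+1·6=14≤14, 1·2+1·6=8≤9, objective 50.
(s,t)=(1,7): 4·1+1·7=11≤14, 1·1+1·7=8≤9, objective 49.
The best lattice point is (1,8), giving 55.

55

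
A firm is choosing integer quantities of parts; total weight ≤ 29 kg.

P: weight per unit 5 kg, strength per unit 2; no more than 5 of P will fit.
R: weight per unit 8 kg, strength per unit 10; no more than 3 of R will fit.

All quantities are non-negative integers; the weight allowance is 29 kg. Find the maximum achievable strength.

32

R has the best ratio (10/8); taking only R gives at most 3×10 = 30 (stopped by the weight limit).
Mixing does better — 1×P and 3×R: weight 29 ≤ 29, strength 1·2 + 3·10 = 32.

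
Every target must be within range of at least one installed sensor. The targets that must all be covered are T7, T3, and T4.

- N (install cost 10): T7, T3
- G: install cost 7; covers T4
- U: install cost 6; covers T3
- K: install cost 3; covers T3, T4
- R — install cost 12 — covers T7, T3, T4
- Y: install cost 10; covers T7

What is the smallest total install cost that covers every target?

The greedy cost-per-new-target heuristic would pick K and N for 13, but a cheaper cover exists.
R alone covers T7, T3, T4 — every target.
Total install cost: 12.
No cover costs less than 12.

12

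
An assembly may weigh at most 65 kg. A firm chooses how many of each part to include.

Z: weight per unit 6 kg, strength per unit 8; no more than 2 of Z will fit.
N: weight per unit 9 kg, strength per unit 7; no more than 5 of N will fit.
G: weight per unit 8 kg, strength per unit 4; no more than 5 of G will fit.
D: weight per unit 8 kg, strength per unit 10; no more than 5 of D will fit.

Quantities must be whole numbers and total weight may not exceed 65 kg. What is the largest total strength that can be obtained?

73

Take 2×Z, 1×N, and 5×D: weight 61 ≤ 65, strength 2·8 + 1·7 + 5·10 = 73.
Z has the best ratio (8/6) and is taken to its limit of 2; remaining capacity is filled optimally with the others.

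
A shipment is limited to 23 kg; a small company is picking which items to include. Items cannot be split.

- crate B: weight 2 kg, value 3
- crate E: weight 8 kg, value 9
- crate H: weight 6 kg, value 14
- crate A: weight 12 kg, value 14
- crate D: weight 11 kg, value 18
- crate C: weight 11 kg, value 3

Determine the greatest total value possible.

35

Take crate B, crate H, and crate D: weight 2 + 6 + 11 = 19 ≤ 23, value 3 + 14 + 18 = 35.
No other feasible combination does better.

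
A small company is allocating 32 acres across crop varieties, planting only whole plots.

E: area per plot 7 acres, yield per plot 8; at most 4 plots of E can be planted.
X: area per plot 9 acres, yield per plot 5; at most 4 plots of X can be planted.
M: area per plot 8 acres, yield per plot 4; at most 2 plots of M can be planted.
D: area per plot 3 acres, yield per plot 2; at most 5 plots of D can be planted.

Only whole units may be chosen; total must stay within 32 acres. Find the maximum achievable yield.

34

This is a bounded integer knapsack.
4×E: area 28 ≤ 32, yield 4·8 = 32.
4×E and 1×D: area 31 ≤ 32, yield 4·8 + 1·2 = 34.
Best is 34.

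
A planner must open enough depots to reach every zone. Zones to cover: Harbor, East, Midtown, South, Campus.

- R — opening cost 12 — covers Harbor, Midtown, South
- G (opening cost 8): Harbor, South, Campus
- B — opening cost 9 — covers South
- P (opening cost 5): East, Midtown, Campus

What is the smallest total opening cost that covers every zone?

13

Choose G and P: together they cover Harbor, East, Midtown, South, Campus — every zone.
Total opening cost: 8 + 5 = 13.
No cover costs less than 13.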